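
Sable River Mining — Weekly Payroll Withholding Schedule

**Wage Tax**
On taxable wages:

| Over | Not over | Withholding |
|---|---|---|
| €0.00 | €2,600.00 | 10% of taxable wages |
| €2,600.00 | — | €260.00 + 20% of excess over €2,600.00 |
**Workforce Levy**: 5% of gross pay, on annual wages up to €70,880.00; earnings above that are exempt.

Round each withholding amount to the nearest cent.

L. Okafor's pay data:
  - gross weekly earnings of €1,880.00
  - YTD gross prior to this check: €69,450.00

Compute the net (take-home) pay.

Wage Tax: taxable = €1,880.00
  10% × €1,880.00 = €188.00
Workforce Levy: cap €70,880.00 − YTD €69,450.00 = €1,430.00 subject; 5% × €1,430.00 = €71.50
Total withheld: €188.00 + €71.50 = €259.50
Net pay: €1,880.00 − €259.50 = €1,620.50

€1,620.50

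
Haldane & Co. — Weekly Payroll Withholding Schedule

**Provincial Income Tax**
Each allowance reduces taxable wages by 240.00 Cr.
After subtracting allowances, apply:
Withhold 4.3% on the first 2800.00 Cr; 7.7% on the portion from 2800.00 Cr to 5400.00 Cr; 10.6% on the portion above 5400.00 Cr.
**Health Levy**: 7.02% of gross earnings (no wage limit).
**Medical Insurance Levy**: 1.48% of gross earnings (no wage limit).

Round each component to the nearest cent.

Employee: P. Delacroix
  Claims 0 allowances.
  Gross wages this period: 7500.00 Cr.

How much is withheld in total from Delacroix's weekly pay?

1180.70 Cr

Provincial Income Tax: taxable = 7500.00 Cr
  320.60 Cr + 10.6% × (7500.00 Cr − 5400.00 Cr) = 320.60 Cr + 10.6% × 2100.00 Cr = 543.20 Cr
Health Levy: 7.02% × 7500.00 Cr = 526.50 Cr
Medical Insurance Levy: 1.48% × 7500.00 Cr = 111.00 Cr
Total: 543.20 Cr + 526.50 Cr + 111.00 Cr = 1180.70 Cr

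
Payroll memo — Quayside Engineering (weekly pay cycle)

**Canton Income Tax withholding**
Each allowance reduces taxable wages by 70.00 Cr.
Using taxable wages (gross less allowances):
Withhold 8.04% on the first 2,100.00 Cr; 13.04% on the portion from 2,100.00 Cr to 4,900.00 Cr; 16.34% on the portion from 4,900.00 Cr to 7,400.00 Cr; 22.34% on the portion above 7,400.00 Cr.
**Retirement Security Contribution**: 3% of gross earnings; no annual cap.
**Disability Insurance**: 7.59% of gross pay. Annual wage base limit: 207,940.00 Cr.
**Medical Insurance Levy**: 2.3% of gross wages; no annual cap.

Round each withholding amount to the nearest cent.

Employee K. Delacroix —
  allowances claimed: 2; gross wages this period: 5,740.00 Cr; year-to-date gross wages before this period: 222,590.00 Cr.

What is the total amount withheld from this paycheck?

952.56 Cr

Canton Income Tax: taxable = 5,740.00 Cr − 2×70.00 Cr = 5,600.00 Cr
  533.96 Cr + 16.34% × (5,600.00 Cr − 4,900.00 Cr) = 533.96 Cr + 16.34% × 700.00 Cr = 648.34 Cr
Retirement Security Contribution: 3% × 5,740.00 Cr = 172.20 Cr
Disability Insurance: YTD 222,590.00 Cr ≥ cap 207,940.00 Cr → 0.00 Cr
Medical Insurance Levy: 2.3% × 5,740.00 Cr = 132.02 Cr
Total: 648.34 Cr + 172.20 Cr + 0.00 Cr + 132.02 Cr = 952.56 Cr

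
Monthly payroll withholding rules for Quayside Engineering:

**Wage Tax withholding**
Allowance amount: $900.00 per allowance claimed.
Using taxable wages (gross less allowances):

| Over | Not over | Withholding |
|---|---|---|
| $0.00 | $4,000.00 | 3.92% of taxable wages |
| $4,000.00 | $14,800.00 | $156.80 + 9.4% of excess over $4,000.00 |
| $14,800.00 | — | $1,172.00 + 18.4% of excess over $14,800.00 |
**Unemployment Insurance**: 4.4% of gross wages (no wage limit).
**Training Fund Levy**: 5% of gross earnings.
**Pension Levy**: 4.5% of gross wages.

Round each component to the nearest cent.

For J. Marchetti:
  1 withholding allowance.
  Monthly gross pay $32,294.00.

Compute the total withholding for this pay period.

$8,714.17

Wage Tax: taxable = $32,294.00 − 1×$900.00 = $31,394.00
  $1,172.00 + 18.4% × ($31,394.00 − $14,800.00) = $1,172.00 + 18.4% × $16,594.00 = $4,225.30
Unemployment Insurance: 4.4% × $32,294.00 = $1,420.94
Training Fund Levy: 5% × $32,294.00 = $1,614.70
Pension Levy: 4.5% × $32,294.00 = $1,453.23
Total: $4,225.30 + $1,420.94 + $1,614.70 + $1,453.23 = $8,714.17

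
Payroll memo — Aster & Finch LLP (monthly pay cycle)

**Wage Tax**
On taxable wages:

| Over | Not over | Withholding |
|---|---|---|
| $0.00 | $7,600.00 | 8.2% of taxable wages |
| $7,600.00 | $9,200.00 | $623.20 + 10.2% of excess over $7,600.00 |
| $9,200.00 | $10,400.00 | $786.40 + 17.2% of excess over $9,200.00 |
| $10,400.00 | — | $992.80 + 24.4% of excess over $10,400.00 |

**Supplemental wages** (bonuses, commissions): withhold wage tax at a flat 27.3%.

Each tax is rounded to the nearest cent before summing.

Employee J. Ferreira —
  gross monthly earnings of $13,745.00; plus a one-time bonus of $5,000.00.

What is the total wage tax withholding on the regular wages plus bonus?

Wage Tax: taxable = $13,745.00
  $992.80 + 24.4% × ($13,745.00 − $10,400.00) = $992.80 + 24.4% × $3,345.00 = $1,808.98
Supplemental (27.3% flat on bonus): 27.3% × $5,000.00 = $1,365.00
Total wage tax: $1,808.98 + $1,365.00 = $3,173.98

$3,173.98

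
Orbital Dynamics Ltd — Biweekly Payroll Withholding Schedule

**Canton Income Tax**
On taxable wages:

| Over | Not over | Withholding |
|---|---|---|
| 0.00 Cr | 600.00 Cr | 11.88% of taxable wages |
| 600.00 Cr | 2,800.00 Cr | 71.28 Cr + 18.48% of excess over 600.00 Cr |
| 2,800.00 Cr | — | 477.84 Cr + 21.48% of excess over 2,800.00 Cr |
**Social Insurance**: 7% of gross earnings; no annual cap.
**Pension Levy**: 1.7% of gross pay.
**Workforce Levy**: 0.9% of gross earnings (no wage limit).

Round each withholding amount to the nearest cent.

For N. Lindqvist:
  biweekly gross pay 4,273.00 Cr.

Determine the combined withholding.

Canton Income Tax: taxable = 4,273.00 Cr
  477.84 Cr + 21.48% × (4,273.00 Cr − 2,800.00 Cr) = 477.84 Cr + 21.48% × 1,473.00 Cr = 794.24 Cr
Social Insurance: 7% × 4,273.00 Cr = 299.11 Cr
Pension Levy: 1.7% × 4,273.00 Cr = 72.64 Cr
Workforce Levy: 0.9% × 4,273.00 Cr = 38.46 Cr
Total: 794.24 Cr + 299.11 Cr + 72.64 Cr + 38.46 Cr = 1,204.45 Cr

1,204.45 Cr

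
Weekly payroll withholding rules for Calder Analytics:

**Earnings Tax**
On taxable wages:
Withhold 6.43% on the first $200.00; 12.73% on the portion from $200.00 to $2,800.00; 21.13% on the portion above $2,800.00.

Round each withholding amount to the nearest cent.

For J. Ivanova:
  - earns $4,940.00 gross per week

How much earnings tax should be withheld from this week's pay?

$796.02

Earnings Tax: taxable = $4,940.00
  $343.84 + 21.13% × ($4,940.00 − $2,800.00) = $343.84 + 21.13% × $2,140.00 = $796.02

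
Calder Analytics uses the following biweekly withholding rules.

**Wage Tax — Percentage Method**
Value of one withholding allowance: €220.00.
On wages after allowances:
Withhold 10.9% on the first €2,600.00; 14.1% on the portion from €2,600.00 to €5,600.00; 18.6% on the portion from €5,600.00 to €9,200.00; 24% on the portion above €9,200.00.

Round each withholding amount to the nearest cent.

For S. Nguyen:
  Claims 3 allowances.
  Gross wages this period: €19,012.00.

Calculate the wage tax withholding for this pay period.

€3,572.48

Wage Tax: taxable = €19,012.00 − 3×€220.00 = €18,352.00
  €1,376.00 + 24% × (€18,352.00 − €9,200.00) = €1,376.00 + 24% × €9,152.00 = €3,572.48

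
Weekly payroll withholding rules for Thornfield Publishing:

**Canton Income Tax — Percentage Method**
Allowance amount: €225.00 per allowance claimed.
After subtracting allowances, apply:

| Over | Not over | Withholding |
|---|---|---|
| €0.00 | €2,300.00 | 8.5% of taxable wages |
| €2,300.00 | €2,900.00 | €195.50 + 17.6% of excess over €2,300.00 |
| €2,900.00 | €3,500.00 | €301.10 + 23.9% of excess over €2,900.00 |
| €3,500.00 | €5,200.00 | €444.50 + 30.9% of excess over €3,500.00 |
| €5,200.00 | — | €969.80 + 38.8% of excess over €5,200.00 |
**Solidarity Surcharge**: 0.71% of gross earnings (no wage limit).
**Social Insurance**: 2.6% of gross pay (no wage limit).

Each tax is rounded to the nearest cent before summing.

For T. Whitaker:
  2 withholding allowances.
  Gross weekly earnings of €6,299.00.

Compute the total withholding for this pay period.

€1,430.10

Canton Income Tax: taxable = €6,299.00 − 2×€225.00 = €5,849.00
  €969.80 + 38.8% × (€5,849.00 − €5,200.00) = €969.80 + 38.8% × €649.00 = €1,221.61
Solidarity Surcharge: 0.71% × €6,299.00 = €44.72
Social Insurance: 2.6% × €6,299.00 = €163.77
Total: €1,221.61 + €44.72 + €163.77 = €1,430.10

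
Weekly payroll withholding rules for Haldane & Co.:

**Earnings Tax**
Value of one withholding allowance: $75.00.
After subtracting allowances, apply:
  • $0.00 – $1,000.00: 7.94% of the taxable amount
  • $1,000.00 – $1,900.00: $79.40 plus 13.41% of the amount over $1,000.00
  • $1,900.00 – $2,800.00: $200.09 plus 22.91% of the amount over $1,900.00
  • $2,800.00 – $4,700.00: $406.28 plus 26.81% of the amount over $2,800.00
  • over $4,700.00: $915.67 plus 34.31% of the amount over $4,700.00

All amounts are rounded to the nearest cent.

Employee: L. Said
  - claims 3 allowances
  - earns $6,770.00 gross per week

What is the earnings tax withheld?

Earnings Tax: taxable = $6,770.00 − 3×$75.00 = $6,545.00
  $915.67 + 34.31% × ($6,545.00 − $4,700.00) = $915.67 + 34.31% × $1,845.00 = $1,548.69

$1,548.69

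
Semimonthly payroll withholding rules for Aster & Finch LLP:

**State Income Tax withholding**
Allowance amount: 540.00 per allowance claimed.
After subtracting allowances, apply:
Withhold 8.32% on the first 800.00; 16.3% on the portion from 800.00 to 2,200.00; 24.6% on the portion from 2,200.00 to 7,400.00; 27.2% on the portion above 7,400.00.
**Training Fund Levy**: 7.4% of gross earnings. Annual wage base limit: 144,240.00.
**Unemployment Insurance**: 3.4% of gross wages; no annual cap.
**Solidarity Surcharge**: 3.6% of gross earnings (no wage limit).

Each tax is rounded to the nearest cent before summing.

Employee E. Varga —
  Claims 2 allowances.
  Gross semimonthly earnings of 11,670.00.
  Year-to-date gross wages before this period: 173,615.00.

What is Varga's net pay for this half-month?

8,411.46

State Income Tax: taxable = 11,670.00 − 2×540.00 = 10,590.00
  1,573.96 + 27.2% × (10,590.00 − 7,400.00) = 1,573.96 + 27.2% × 3,190.00 = 2,441.64
Training Fund Levy: YTD 173,615.00 ≥ cap 144,240.00 → 0.00
Unemployment Insurance: 3.4% × 11,670.00 = 396.78
Solidarity Surcharge: 3.6% × 11,670.00 = 420.12
Total withheld: 2,441.64 + 0.00 + 396.78 + 420.12 = 3,258.54
Net pay: 11,670.00 − 3,258.54 = 8,411.46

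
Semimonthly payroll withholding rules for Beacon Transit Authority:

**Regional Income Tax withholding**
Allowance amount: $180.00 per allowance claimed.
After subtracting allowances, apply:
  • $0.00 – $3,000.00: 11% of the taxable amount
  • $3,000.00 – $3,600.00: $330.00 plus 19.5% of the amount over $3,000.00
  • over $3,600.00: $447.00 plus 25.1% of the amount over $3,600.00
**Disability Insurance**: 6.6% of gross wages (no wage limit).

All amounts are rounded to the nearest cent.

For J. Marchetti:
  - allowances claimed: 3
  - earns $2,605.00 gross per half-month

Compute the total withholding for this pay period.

Regional Income Tax: taxable = $2,605.00 − 3×$180.00 = $2,065.00
  11% × $2,065.00 = $227.15
Disability Insurance: 6.6% × $2,605.00 = $171.93
Total: $227.15 + $171.93 = $399.08

$399.08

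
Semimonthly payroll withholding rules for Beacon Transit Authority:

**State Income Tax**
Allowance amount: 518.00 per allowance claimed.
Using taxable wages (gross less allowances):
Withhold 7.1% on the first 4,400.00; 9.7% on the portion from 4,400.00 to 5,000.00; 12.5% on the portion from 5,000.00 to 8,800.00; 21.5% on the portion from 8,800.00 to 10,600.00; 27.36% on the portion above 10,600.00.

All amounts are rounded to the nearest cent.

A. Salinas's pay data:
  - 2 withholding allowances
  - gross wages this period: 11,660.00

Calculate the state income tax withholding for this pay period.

State Income Tax: taxable = 11,660.00 − 2×518.00 = 10,624.00
  1,232.60 + 27.36% × (10,624.00 − 10,600.00) = 1,232.60 + 27.36% × 24.00 = 1,239.17

1,239.17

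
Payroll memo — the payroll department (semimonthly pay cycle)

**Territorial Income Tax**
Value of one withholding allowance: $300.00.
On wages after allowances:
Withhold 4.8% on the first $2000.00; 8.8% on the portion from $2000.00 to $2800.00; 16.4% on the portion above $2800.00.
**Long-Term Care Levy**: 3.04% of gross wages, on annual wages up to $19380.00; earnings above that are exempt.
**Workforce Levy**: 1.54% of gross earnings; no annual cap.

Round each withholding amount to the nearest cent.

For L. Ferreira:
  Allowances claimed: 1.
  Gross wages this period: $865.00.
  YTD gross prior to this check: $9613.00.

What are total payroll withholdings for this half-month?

Territorial Income Tax: taxable = $865.00 − 1×$300.00 = $565.00
  4.8% × $565.00 = $27.12
Long-Term Care Levy: 3.04% × $865.00 = $26.30
Workforce Levy: 1.54% × $865.00 = $13.32
Total: $27.12 + $26.30 + $13.32 = $66.74

$66.74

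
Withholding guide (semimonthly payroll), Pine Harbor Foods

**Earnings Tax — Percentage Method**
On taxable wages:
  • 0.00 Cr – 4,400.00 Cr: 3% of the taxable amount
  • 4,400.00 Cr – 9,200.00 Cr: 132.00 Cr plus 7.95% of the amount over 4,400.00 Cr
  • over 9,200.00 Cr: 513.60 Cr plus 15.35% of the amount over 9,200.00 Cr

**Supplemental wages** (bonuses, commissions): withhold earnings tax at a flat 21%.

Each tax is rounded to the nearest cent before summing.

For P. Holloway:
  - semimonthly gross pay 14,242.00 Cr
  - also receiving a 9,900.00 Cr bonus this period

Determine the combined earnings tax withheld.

3,366.55 Cr

Earnings Tax: taxable = 14,242.00 Cr
  513.60 Cr + 15.35% × (14,242.00 Cr − 9,200.00 Cr) = 513.60 Cr + 15.35% × 5,042.00 Cr = 1,287.55 Cr
Supplemental (21% flat on bonus): 21% × 9,900.00 Cr = 2,079.00 Cr
Total earnings tax: 1,287.55 Cr + 2,079.00 Cr = 3,366.55 Cr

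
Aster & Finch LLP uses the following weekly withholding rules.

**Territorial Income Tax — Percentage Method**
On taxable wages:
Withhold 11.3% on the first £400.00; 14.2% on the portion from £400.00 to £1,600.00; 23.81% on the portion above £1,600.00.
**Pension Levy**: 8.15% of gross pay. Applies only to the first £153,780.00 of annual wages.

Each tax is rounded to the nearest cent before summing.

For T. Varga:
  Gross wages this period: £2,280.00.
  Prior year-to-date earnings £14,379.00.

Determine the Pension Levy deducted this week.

£185.82

Pension Levy: 8.15% × £2,280.00 = £185.82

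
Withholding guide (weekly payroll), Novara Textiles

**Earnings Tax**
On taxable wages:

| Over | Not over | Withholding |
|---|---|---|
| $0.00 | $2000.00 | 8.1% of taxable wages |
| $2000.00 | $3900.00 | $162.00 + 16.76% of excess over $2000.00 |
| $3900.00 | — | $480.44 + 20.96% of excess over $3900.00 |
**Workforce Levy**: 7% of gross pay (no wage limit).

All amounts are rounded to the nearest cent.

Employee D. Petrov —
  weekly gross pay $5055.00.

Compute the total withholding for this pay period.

Earnings Tax: taxable = $5055.00
  $480.44 + 20.96% × ($5055.00 − $3900.00) = $480.44 + 20.96% × $1155.00 = $722.53
Workforce Levy: 7% × $5055.00 = $353.85
Total: $722.53 + $353.85 = $1076.38

$1076.38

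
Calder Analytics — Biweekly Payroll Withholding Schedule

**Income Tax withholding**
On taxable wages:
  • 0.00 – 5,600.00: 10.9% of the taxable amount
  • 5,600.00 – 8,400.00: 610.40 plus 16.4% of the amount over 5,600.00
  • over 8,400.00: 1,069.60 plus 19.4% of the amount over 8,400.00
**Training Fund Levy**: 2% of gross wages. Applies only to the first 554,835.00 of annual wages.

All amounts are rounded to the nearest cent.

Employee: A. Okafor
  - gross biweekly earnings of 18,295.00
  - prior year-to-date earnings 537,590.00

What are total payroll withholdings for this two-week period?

3,334.13

Income Tax: taxable = 18,295.00
  1,069.60 + 19.4% × (18,295.00 − 8,400.00) = 1,069.60 + 19.4% × 9,895.00 = 2,989.23
Training Fund Levy: cap 554,835.00 − YTD 537,590.00 = 17,245.00 subject; 2% × 17,245.00 = 344.90
Total: 2,989.23 + 344.90 = 3,334.13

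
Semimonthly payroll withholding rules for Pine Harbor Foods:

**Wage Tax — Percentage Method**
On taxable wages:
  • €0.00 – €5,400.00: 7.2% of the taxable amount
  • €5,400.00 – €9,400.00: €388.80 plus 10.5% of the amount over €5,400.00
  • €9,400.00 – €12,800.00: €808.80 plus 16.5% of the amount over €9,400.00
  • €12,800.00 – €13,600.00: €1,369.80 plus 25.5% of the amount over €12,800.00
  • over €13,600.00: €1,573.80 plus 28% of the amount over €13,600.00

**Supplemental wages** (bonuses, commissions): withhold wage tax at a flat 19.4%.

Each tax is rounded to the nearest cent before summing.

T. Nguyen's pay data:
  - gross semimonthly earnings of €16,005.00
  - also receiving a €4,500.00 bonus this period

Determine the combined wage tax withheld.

Wage Tax: taxable = €16,005.00
  €1,573.80 + 28% × (€16,005.00 − €13,600.00) = €1,573.80 + 28% × €2,405.00 = €2,247.20
Supplemental (19.4% flat on bonus): 19.4% × €4,500.00 = €873.00
Total wage tax: €2,247.20 + €873.00 = €3,120.20

€3,120.20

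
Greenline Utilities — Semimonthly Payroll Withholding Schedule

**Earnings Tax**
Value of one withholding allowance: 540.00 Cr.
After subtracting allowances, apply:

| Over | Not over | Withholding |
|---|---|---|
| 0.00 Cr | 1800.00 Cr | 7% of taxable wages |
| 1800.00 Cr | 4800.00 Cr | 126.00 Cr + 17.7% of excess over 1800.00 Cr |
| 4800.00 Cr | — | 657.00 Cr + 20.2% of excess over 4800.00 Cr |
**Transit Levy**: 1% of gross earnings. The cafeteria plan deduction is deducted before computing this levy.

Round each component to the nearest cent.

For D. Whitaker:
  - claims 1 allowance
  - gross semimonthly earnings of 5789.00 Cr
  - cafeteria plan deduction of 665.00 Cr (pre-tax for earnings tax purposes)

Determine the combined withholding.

Earnings Tax: taxable = 5789.00 Cr − 665.00 Cr − 1×540.00 Cr = 4584.00 Cr
  126.00 Cr + 17.7% × (4584.00 Cr − 1800.00 Cr) = 126.00 Cr + 17.7% × 2784.00 Cr = 618.77 Cr
Transit Levy: 1% × 5124.00 Cr = 51.24 Cr
Total: 618.77 Cr + 51.24 Cr = 670.01 Cr

670.01 Cr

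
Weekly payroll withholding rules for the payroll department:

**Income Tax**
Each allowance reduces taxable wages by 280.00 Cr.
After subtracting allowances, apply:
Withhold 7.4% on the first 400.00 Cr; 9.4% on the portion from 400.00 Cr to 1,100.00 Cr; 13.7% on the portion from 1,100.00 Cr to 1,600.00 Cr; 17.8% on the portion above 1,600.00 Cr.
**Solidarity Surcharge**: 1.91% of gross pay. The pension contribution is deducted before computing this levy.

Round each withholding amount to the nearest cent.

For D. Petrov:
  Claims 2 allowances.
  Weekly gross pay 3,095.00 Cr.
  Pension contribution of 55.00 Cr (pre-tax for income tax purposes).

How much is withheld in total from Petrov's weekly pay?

378.60 Cr

Income Tax: taxable = 3,095.00 Cr − 55.00 Cr − 2×280.00 Cr = 2,480.00 Cr
  163.90 Cr + 17.8% × (2,480.00 Cr − 1,600.00 Cr) = 163.90 Cr + 17.8% × 880.00 Cr = 320.54 Cr
Solidarity Surcharge: 1.91% × 3,040.00 Cr = 58.06 Cr
Total: 320.54 Cr + 58.06 Cr = 378.60 Cr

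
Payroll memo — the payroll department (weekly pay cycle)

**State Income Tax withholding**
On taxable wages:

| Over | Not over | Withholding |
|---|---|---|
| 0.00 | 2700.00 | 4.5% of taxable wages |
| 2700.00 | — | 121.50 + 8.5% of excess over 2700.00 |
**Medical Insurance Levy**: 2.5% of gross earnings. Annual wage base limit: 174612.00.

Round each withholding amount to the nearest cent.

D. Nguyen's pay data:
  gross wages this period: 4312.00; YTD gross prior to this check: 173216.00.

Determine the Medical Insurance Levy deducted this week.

Medical Insurance Levy: cap 174612.00 − YTD 173216.00 = 1396.00 subject; 2.5% × 1396.00 = 34.90

34.90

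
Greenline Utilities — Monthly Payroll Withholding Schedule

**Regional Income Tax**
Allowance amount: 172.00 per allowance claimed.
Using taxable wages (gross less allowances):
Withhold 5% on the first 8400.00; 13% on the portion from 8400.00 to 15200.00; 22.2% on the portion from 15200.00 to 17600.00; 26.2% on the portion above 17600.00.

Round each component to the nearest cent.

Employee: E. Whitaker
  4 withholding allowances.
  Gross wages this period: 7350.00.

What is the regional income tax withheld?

333.10

Regional Income Tax: taxable = 7350.00 − 4×172.00 = 6662.00
  5% × 6662.00 = 333.10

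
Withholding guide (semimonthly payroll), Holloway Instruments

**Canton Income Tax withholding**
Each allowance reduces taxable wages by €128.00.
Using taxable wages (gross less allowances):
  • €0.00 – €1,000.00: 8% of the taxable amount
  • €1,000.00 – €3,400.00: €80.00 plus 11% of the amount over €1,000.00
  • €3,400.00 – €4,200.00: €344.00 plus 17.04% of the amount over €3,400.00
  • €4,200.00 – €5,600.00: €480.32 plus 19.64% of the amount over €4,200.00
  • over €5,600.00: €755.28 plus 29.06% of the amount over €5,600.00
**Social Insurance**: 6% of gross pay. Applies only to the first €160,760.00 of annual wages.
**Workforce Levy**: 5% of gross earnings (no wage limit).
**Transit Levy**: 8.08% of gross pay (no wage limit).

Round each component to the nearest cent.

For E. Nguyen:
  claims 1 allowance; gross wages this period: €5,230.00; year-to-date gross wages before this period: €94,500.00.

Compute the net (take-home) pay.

€3,574.65

Canton Income Tax: taxable = €5,230.00 − 1×€128.00 = €5,102.00
  €480.32 + 19.64% × (€5,102.00 − €4,200.00) = €480.32 + 19.64% × €902.00 = €657.47
Social Insurance: 6% × €5,230.00 = €313.80
Workforce Levy: 5% × €5,230.00 = €261.50
Transit Levy: 8.08% × €5,230.00 = €422.58
Total withheld: €657.47 + €313.80 + €261.50 + €422.58 = €1,655.35
Net pay: €5,230.00 − €1,655.35 = €3,574.65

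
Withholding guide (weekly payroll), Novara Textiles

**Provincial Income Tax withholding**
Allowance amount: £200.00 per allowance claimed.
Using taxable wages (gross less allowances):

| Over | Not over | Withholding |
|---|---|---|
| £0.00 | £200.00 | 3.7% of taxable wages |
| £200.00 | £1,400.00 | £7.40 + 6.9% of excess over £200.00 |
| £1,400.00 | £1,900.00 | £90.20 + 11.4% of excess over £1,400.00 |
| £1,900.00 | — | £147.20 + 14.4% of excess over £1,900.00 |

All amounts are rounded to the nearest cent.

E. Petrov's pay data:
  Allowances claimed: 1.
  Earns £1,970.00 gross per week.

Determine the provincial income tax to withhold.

Provincial Income Tax: taxable = £1,970.00 − 1×£200.00 = £1,770.00
  £90.20 + 11.4% × (£1,770.00 − £1,400.00) = £90.20 + 11.4% × £370.00 = £132.38

£132.38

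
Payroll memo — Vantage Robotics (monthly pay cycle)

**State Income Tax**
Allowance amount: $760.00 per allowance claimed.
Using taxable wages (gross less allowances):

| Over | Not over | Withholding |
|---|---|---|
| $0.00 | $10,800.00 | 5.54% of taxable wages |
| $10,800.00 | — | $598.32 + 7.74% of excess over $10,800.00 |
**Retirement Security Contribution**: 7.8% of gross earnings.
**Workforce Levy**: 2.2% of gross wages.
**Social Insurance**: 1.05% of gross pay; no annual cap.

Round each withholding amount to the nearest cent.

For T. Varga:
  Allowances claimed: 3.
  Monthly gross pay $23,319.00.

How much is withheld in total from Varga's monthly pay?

$3,967.57

State Income Tax: taxable = $23,319.00 − 3×$760.00 = $21,039.00
  $598.32 + 7.74% × ($21,039.00 − $10,800.00) = $598.32 + 7.74% × $10,239.00 = $1,390.82
Retirement Security Contribution: 7.8% × $23,319.00 = $1,818.88
Workforce Levy: 2.2% × $23,319.00 = $513.02
Social Insurance: 1.05% × $23,319.00 = $244.85
Total: $1,390.82 + $1,818.88 + $513.02 + $244.85 = $3,967.57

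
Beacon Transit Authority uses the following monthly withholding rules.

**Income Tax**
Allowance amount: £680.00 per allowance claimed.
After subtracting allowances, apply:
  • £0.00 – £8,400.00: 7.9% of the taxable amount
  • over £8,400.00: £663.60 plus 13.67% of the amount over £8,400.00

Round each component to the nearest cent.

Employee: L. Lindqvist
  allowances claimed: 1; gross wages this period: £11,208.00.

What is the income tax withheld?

£954.50

Income Tax: taxable = £11,208.00 − 1×£680.00 = £10,528.00
  £663.60 + 13.67% × (£10,528.00 − £8,400.00) = £663.60 + 13.67% × £2,128.00 = £954.50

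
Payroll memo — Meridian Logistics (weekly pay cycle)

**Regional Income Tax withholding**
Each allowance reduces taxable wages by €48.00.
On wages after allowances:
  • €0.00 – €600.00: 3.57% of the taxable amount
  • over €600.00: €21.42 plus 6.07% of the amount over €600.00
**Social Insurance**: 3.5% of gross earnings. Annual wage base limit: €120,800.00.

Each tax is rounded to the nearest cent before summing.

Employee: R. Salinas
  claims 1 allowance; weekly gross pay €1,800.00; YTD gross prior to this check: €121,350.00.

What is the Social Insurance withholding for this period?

Social Insurance: YTD €121,350.00 ≥ cap €120,800.00 → €0.00

€0.00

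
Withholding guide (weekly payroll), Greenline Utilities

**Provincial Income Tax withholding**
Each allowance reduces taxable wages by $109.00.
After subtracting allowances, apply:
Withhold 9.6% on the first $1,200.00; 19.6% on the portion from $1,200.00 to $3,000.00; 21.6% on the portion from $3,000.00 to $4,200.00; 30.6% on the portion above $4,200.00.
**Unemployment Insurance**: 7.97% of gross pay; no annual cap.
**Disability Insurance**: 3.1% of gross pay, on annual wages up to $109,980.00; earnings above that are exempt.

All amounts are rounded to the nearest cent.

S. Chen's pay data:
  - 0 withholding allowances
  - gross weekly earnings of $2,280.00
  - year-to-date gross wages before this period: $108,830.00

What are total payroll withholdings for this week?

Provincial Income Tax: taxable = $2,280.00
  $115.20 + 19.6% × ($2,280.00 − $1,200.00) = $115.20 + 19.6% × $1,080.00 = $326.88
Unemployment Insurance: 7.97% × $2,280.00 = $181.72
Disability Insurance: cap $109,980.00 − YTD $108,830.00 = $1,150.00 subject; 3.1% × $1,150.00 = $35.65
Total: $326.88 + $181.72 + $35.65 = $544.25

$544.25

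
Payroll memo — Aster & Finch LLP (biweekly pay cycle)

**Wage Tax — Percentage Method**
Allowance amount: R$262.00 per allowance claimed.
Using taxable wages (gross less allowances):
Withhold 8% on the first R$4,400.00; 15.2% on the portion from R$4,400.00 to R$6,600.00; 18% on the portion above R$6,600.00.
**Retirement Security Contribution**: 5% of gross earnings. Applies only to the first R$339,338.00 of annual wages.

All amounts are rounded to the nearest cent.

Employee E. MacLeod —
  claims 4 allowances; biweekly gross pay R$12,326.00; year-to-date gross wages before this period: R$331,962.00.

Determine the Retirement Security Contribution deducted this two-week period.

Retirement Security Contribution: cap R$339,338.00 − YTD R$331,962.00 = R$7,376.00 subject; 5% × R$7,376.00 = R$368.80

R$368.80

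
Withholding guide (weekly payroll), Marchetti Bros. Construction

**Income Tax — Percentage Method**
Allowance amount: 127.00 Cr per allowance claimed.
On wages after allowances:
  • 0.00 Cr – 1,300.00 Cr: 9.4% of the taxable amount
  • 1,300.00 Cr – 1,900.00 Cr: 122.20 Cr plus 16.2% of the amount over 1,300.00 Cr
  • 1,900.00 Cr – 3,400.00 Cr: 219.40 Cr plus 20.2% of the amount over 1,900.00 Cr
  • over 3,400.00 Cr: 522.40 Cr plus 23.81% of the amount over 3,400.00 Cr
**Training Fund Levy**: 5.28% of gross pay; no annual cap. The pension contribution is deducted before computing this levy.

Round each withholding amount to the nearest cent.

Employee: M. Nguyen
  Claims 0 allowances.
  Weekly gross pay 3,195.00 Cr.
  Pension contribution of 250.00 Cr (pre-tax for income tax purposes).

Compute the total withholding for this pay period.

Income Tax: taxable = 3,195.00 Cr − 250.00 Cr = 2,945.00 Cr
  219.40 Cr + 20.2% × (2,945.00 Cr − 1,900.00 Cr) = 219.40 Cr + 20.2% × 1,045.00 Cr = 430.49 Cr
Training Fund Levy: 5.28% × 2,945.00 Cr = 155.50 Cr
Total: 430.49 Cr + 155.50 Cr = 585.99 Cr

585.99 Cr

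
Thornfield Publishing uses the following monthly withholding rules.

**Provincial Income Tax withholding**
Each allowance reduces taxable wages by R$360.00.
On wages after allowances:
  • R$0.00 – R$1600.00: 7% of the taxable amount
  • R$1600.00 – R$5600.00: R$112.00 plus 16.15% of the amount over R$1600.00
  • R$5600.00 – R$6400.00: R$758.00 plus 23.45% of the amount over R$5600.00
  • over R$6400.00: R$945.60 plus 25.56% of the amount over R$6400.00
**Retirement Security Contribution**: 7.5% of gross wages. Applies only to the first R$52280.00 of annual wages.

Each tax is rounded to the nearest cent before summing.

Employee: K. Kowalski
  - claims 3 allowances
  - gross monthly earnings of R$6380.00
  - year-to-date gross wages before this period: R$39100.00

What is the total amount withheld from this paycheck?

Provincial Income Tax: taxable = R$6380.00 − 3×R$360.00 = R$5300.00
  R$112.00 + 16.15% × (R$5300.00 − R$1600.00) = R$112.00 + 16.15% × R$3700.00 = R$709.55
Retirement Security Contribution: 7.5% × R$6380.00 = R$478.50
Total: R$709.55 + R$478.50 = R$1188.05

R$1188.05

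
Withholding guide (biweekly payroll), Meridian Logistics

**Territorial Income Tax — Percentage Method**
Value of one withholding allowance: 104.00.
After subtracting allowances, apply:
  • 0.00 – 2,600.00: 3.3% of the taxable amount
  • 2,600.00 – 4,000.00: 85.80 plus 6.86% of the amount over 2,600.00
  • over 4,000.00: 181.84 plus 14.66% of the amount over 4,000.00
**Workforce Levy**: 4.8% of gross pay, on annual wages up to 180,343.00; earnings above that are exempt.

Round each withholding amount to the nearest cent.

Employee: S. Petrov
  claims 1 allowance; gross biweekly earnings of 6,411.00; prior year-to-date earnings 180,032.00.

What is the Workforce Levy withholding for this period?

14.93

Workforce Levy: cap 180,343.00 − YTD 180,032.00 = 311.00 subject; 4.8% × 311.00 = 14.93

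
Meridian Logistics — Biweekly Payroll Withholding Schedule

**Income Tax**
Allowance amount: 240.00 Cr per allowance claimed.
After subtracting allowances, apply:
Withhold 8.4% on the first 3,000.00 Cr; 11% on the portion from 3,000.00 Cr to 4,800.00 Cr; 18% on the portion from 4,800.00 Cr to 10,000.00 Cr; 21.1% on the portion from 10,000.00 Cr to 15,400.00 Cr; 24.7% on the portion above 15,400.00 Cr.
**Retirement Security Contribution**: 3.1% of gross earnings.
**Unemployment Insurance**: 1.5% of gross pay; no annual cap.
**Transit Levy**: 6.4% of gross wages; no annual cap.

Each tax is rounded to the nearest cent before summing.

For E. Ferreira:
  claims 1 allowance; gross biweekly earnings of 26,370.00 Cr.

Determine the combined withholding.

8,076.41 Cr

Income Tax: taxable = 26,370.00 Cr − 1×240.00 Cr = 26,130.00 Cr
  2,525.40 Cr + 24.7% × (26,130.00 Cr − 15,400.00 Cr) = 2,525.40 Cr + 24.7% × 10,730.00 Cr = 5,175.71 Cr
Retirement Security Contribution: 3.1% × 26,370.00 Cr = 817.47 Cr
Unemployment Insurance: 1.5% × 26,370.00 Cr = 395.55 Cr
Transit Levy: 6.4% × 26,370.00 Cr = 1,687.68 Cr
Total: 5,175.71 Cr + 817.47 Cr + 395.55 Cr + 1,687.68 Cr = 8,076.41 Cr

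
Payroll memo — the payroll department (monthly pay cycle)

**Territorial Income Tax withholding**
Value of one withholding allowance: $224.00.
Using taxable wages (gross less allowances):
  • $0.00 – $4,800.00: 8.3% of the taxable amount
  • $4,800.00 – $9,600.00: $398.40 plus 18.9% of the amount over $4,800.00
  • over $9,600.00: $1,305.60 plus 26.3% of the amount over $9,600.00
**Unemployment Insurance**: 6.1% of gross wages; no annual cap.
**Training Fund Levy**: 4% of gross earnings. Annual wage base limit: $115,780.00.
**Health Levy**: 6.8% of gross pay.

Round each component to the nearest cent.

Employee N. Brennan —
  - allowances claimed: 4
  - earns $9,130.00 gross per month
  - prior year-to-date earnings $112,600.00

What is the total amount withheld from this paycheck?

$2,352.40

Territorial Income Tax: taxable = $9,130.00 − 4×$224.00 = $8,234.00
  $398.40 + 18.9% × ($8,234.00 − $4,800.00) = $398.40 + 18.9% × $3,434.00 = $1,047.43
Unemployment Insurance: 6.1% × $9,130.00 = $556.93
Training Fund Levy: cap $115,780.00 − YTD $112,600.00 = $3,180.00 subject; 4% × $3,180.00 = $127.20
Health Levy: 6.8% × $9,130.00 = $620.84
Total: $1,047.43 + $556.93 + $127.20 + $620.84 = $2,352.40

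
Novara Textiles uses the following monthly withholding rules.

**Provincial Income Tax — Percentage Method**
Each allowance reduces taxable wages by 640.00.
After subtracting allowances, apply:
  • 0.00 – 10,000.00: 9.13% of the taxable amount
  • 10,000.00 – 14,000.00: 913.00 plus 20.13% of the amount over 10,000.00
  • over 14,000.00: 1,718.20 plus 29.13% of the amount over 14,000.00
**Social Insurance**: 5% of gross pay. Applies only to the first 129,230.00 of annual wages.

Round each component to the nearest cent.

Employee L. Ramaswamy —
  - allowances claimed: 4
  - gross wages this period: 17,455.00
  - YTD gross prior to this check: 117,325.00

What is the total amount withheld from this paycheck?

2,574.16

Provincial Income Tax: taxable = 17,455.00 − 4×640.00 = 14,895.00
  1,718.20 + 29.13% × (14,895.00 − 14,000.00) = 1,718.20 + 29.13% × 895.00 = 1,978.91
Social Insurance: cap 129,230.00 − YTD 117,325.00 = 11,905.00 subject; 5% × 11,905.00 = 595.25
Total: 1,978.91 + 595.25 = 2,574.16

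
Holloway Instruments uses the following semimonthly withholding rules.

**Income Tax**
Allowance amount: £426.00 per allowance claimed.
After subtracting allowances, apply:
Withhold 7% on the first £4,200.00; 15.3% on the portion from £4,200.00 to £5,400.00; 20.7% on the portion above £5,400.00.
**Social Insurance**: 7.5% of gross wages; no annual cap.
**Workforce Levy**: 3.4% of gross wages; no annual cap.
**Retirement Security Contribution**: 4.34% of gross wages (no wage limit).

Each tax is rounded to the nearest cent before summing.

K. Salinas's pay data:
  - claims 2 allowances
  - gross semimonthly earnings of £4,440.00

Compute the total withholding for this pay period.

£927.82

Income Tax: taxable = £4,440.00 − 2×£426.00 = £3,588.00
  7% × £3,588.00 = £251.16
Social Insurance: 7.5% × £4,440.00 = £333.00
Workforce Levy: 3.4% × £4,440.00 = £150.96
Retirement Security Contribution: 4.34% × £4,440.00 = £192.70
Total: £251.16 + £333.00 + £150.96 + £192.70 = £927.82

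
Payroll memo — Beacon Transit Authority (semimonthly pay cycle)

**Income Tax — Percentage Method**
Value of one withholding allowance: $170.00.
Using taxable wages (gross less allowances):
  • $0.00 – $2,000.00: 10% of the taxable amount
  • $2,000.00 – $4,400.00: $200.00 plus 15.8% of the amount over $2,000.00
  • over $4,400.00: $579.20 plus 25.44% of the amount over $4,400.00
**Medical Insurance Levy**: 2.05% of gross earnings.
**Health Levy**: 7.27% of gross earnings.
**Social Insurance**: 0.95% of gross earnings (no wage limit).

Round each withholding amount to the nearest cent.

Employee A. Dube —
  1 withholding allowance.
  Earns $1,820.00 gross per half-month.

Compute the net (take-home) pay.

$1,468.09

Income Tax: taxable = $1,820.00 − 1×$170.00 = $1,650.00
  10% × $1,650.00 = $165.00
Medical Insurance Levy: 2.05% × $1,820.00 = $37.31
Health Levy: 7.27% × $1,820.00 = $132.31
Social Insurance: 0.95% × $1,820.00 = $17.29
Total withheld: $165.00 + $37.31 + $132.31 + $17.29 = $351.91
Net pay: $1,820.00 − $351.91 = $1,468.09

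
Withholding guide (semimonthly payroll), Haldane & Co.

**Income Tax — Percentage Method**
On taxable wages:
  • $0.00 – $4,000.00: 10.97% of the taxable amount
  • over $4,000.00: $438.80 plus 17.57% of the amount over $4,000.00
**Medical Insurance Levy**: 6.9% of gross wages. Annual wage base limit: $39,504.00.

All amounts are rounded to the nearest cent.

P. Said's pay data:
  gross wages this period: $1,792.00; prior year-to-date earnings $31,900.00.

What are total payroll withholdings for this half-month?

Income Tax: taxable = $1,792.00
  10.97% × $1,792.00 = $196.58
Medical Insurance Levy: 6.9% × $1,792.00 = $123.65
Total: $196.58 + $123.65 = $320.23

$320.23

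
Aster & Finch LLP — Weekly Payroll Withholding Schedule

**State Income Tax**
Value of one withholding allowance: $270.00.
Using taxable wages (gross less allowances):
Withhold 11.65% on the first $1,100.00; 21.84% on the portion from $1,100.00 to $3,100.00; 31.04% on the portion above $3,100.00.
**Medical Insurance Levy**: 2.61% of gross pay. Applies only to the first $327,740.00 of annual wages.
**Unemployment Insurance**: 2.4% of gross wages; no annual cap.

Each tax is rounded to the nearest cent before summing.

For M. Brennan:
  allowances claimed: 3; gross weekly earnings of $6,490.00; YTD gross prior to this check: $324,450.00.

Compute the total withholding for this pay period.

State Income Tax: taxable = $6,490.00 − 3×$270.00 = $5,680.00
  $564.95 + 31.04% × ($5,680.00 − $3,100.00) = $564.95 + 31.04% × $2,580.00 = $1,365.78
Medical Insurance Levy: cap $327,740.00 − YTD $324,450.00 = $3,290.00 subject; 2.61% × $3,290.00 = $85.87
Unemployment Insurance: 2.4% × $6,490.00 = $155.76
Total: $1,365.78 + $85.87 + $155.76 = $1,607.41

$1,607.41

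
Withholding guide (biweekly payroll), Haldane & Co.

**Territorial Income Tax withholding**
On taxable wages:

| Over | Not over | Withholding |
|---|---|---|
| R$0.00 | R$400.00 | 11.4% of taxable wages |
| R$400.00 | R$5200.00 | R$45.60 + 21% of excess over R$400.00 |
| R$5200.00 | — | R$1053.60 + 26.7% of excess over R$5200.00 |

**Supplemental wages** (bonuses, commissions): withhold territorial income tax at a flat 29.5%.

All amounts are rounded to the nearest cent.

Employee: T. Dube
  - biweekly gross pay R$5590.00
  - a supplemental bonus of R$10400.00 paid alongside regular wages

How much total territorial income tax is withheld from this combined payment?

Territorial Income Tax: taxable = R$5590.00
  R$1053.60 + 26.7% × (R$5590.00 − R$5200.00) = R$1053.60 + 26.7% × R$390.00 = R$1157.73
Supplemental (29.5% flat on bonus): 29.5% × R$10400.00 = R$3068.00
Total territorial income tax: R$1157.73 + R$3068.00 = R$4225.73

R$4225.73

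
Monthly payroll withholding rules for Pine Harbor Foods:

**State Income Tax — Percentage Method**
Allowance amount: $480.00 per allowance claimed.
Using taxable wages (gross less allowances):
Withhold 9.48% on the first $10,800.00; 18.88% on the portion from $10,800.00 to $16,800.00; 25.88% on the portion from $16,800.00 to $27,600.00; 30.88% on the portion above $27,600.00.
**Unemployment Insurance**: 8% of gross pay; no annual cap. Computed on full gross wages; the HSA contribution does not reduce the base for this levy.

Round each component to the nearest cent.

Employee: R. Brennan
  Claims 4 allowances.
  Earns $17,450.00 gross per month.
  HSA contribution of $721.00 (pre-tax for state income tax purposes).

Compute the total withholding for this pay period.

State Income Tax: taxable = $17,450.00 − $721.00 − 4×$480.00 = $14,809.00
  $1,023.84 + 18.88% × ($14,809.00 − $10,800.00) = $1,023.84 + 18.88% × $4,009.00 = $1,780.74
Unemployment Insurance: 8% × $17,450.00 = $1,396.00
Total: $1,780.74 + $1,396.00 = $3,176.74

$3,176.74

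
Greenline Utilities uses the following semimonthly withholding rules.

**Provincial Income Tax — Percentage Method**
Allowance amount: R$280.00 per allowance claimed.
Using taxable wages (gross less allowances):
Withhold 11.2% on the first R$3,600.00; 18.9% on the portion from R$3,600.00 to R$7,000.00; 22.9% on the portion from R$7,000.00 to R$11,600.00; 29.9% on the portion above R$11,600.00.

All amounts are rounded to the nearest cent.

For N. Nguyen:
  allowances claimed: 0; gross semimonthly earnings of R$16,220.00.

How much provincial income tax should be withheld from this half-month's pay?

Provincial Income Tax: taxable = R$16,220.00
  R$2,099.20 + 29.9% × (R$16,220.00 − R$11,600.00) = R$2,099.20 + 29.9% × R$4,620.00 = R$3,480.58

R$3,480.58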